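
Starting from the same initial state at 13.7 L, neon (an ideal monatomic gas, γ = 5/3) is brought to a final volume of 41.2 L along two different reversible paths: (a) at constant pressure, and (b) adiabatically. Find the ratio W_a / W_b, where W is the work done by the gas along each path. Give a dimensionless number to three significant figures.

Path (a) isobaric: W = P₁(V₂ − V₁) → W_a/(P₁V₁) = 2.007.
Path (b) adiabatic: W = P₁V₁(1 − (V₁/V₂)^(γ−1))/(γ−1) → W_b/(P₁V₁) = 0.78.
W_a / W_b = 2.007 / 0.78 = 2.573.

W_a / W_b ≈ 2.57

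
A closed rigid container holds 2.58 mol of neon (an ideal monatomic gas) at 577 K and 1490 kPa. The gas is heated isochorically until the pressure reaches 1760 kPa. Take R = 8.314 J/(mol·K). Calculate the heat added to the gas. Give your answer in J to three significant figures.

Constant volume ⇒ W = 0, so Q = ΔU = nCᵥΔT with Cᵥ = 3R/2 = 12.47 J/(mol·K).
At constant V, T₂/T₁ = P₂/P₁ ⇒ ΔT = T₁(P₂/P₁ − 1) = 577·(1760/1490 − 1) = 104.6 K.
ΔU = (2.58)(12.47)(104.6) = 3364 J.

Q ≈ 3360 J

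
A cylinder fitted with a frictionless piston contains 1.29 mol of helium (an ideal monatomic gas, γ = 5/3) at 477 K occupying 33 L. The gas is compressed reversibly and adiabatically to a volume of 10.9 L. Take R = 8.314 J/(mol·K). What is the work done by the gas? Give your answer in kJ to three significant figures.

Adiabatic: TV^(γ−1) = const with γ = 5/3.
T₂ = T₁ (V₁/V₂)^(γ−1) = 477 × (33/10.9)^0.667 = 477 × 2.093 = 998.3 K.
W_by = nCᵥ(T₁ − T₂) = (1.29)(12.47)(477 − 998.3) = -8386 J.

W ≈ -8.39 kJ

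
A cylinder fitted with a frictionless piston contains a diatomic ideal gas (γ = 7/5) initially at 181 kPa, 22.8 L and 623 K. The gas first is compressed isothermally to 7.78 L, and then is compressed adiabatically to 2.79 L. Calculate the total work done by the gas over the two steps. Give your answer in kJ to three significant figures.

W_total ≈ -9.67 kJ

Step 1 (isothermal): W = P₁V₁ ln(V₂/V₁) = (4127) ln(7.78/22.8) = -4437 J.
After step 1: P = 530.4 kPa, V = 7.78 L, T = 623 K.
Step 2 (adiabatic): W = (P₁V₁ − P₂V₂)/(γ−1) = (4127 − 6220)/0.4 = -5232 J.
W_total = -4437 − 5232 = -9669 J.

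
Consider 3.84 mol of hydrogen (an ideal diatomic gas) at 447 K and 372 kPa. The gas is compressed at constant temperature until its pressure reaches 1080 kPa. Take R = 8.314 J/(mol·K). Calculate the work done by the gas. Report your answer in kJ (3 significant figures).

W ≈ -15.2 kJ

Isothermal process: W = nRT ln(V₂/V₁) = nRT ln(P₁/P₂).
W = (3.84)(8.314)(447) × ln(372/1080)
  = 14271 × ln(0.3444) = 14271 × -1.066
W_by_gas = -15210 J.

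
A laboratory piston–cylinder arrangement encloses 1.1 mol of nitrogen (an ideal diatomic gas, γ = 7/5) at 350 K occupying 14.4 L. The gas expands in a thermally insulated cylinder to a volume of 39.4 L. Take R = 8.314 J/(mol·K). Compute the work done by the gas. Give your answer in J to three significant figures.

Adiabatic: TV^(γ−1) = const with γ = 7/5.
T₂ = T₁ (V₁/V₂)^(γ−1) = 350 × (14.4/39.4)^0.4 = 350 × 0.6686 = 234 K.
W_by = nCᵥ(T₁ − T₂) = (1.1)(20.79)(350 − 234) = 2652 J.

W ≈ 2650 J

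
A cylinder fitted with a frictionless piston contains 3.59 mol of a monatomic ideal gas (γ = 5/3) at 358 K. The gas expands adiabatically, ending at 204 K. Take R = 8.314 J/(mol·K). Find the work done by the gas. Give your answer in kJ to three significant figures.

Adiabatic ⇒ Q = 0, so W_by = −ΔU = nCᵥ(T₁ − T₂).
Cᵥ = 3R/2 = 12.47 J/(mol·K).
W = (3.59)(12.47)(358 − 204) = 6895 J.

W ≈ 6.89 kJ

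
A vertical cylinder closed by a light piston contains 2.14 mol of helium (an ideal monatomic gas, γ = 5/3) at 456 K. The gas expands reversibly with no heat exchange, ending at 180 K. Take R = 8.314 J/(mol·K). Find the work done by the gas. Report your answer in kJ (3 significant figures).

W ≈ 7.37 kJ

Adiabatic ⇒ Q = 0, so W_by = −ΔU = nCᵥ(T₁ − T₂).
Cᵥ = 3R/2 = 12.47 J/(mol·K).
W = (2.14)(12.47)(456 − 180) = 7366 J.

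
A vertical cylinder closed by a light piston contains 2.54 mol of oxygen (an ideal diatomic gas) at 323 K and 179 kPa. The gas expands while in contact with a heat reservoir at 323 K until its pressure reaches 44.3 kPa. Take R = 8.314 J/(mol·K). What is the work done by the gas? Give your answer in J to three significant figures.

W ≈ 9520 J

Isothermal process: W = nRT ln(V₂/V₁) = nRT ln(P₁/P₂).
W = (2.54)(8.314)(323) × ln(179/44.3)
  = 6821 × ln(4.041) = 6821 × 1.396
W_by_gas = 9525 J.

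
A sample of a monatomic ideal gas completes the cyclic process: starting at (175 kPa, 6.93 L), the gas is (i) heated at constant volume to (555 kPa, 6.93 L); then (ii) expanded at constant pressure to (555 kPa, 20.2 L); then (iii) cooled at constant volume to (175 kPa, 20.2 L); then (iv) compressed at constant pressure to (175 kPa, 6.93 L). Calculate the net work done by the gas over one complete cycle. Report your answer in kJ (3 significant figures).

Constant-volume legs do no work.
W(ii) = (555)(20.2 − 6.93) = 7365 J; W(iv) = (175)(6.93 − 20.2) = -2322 J.
W_net = 7365 − 2322 = 5043 J (the clockwise enclosed area).

W_net ≈ 5.04 kJ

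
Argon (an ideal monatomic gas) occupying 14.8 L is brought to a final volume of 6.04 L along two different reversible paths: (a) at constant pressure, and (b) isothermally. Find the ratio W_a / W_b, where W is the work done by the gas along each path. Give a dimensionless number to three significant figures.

Path (a) isobaric: W = P₁(V₂ − V₁) → W_a/(P₁V₁) = -0.5919.
Path (b) isothermal: W = P₁V₁ ln(V₂/V₁) → W_b/(P₁V₁) = -0.8962.
W_a / W_b = -0.5919 / -0.8962 = 0.6604.

W_a / W_b ≈ 0.660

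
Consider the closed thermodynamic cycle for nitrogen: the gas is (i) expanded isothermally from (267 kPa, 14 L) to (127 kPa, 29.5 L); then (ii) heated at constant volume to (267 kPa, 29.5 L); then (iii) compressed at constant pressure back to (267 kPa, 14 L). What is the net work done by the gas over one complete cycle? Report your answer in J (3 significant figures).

W_net ≈ -1350 J

Leg (i): W = PᵢVᵢ ln(V_f/Vᵢ) = (3738) ln(29.5/14) = 2786 J.
Leg (ii): W = 0.
Leg (iii): W = PΔV = (267)(14 − 29.5) = -4138 J.
W_net = 2786 − 4138 = -1352 J.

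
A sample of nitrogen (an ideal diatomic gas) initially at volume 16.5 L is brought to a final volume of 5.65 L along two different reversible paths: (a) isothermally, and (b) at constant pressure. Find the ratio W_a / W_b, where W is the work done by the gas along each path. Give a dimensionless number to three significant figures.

Path (a) isothermal: W = P₁V₁ ln(V₂/V₁) → W_a/(P₁V₁) = -1.072.
Path (b) isobaric: W = P₁(V₂ − V₁) → W_b/(P₁V₁) = -0.6576.
W_a / W_b = -1.072 / -0.6576 = 1.63.

W_a / W_b ≈ 1.63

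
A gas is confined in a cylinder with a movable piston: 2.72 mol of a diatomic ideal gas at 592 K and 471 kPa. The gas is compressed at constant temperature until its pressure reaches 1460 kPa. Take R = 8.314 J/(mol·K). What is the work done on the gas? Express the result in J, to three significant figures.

W ≈ 15100 J

Isothermal process: W = nRT ln(V₂/V₁) = nRT ln(P₁/P₂).
W = (2.72)(8.314)(592) × ln(471/1460)
  = 13388 × ln(0.3226) = 13388 × -1.131
W_by_gas = -15146 J; work on gas = −W_by = 15146 J.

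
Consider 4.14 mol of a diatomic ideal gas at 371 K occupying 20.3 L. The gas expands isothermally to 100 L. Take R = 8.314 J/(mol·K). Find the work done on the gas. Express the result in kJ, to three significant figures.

W ≈ -20.4 kJ

Isothermal: W = nRT ln(V₂/V₁).
W = (4.14)(8.314)(371) × ln(100/20.3)
  = 12770 × 1.595
W_by_gas = 20362 J; work on gas = −W_by = -20362 J.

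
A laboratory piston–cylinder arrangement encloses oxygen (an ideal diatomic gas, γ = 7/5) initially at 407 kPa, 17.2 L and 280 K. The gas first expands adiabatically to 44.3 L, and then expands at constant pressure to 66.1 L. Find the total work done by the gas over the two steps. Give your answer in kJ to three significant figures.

Step 1 (adiabatic): W = (P₁V₁ − P₂V₂)/(γ−1) = (7000 − 4795)/0.4 = 5514 J.
After step 1: P = 108.2 kPa, V = 44.3 L, T = 191.8 K.
Step 2 (isobaric): W = PΔV = (108.2 kPa)(66.1 − 44.3 L) = 2360 J.
W_total = 5514 + 2360 = 7873 J.

W_total ≈ 7.87 kJ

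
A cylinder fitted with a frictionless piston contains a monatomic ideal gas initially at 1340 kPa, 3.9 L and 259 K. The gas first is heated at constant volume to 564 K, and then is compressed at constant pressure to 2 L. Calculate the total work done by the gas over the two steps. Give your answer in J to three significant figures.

W_total ≈ -5540 J

Step 1 (isochoric): W = 0 (constant volume).
After step 1: P = 2918 kPa (V unchanged).
Step 2 (isobaric): W = PΔV = (2918 kPa)(2 − 3.9 L) = -5544 J.
W_total = 0 − 5544 = -5544 J.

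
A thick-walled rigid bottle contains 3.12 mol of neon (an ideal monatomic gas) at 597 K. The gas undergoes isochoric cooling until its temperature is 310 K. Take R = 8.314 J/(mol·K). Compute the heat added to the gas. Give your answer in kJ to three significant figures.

Constant volume ⇒ W = 0, so Q = ΔU = nCᵥΔT with Cᵥ = 3R/2 = 12.47 J/(mol·K).
ΔU = (3.12)(12.47)(310 − 597) = -11167 J.

Q ≈ -11.2 kJ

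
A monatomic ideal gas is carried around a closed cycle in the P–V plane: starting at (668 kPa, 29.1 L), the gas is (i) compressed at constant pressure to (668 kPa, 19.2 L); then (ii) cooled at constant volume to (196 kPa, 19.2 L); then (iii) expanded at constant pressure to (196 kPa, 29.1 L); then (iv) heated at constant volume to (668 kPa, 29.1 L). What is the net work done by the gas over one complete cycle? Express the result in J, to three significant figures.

Constant-volume legs do no work.
W(i) = (668)(19.2 − 29.1) = -6613 J; W(iii) = (196)(29.1 − 19.2) = 1940 J.
W_net = -6613 + 1940 = -4673 J (the counter-clockwise enclosed area).

W_net ≈ -4670 J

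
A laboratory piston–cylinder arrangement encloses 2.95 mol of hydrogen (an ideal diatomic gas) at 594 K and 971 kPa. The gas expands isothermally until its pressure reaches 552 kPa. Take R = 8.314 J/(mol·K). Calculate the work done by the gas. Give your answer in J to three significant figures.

W ≈ 8230 J

Isothermal process: W = nRT ln(V₂/V₁) = nRT ln(P₁/P₂).
W = (2.95)(8.314)(594) × ln(971/552)
  = 14569 × ln(1.759) = 14569 × 0.5648
W_by_gas = 8228 J.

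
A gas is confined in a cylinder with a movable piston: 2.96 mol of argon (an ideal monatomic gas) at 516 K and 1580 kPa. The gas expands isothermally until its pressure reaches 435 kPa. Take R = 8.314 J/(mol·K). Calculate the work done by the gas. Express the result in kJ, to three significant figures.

W ≈ 16.4 kJ

Isothermal process: W = nRT ln(V₂/V₁) = nRT ln(P₁/P₂).
W = (2.96)(8.314)(516) × ln(1580/435)
  = 12698 × ln(3.632) = 12698 × 1.29
W_by_gas = 16379 J.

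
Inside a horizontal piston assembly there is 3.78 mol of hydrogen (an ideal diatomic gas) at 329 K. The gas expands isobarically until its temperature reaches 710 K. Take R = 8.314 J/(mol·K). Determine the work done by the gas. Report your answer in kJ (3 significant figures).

Isobaric: W = P ΔV = nR ΔT.
W = (3.78)(8.314)(710 − 329) = 11974 J.

W ≈ 12.0 kJ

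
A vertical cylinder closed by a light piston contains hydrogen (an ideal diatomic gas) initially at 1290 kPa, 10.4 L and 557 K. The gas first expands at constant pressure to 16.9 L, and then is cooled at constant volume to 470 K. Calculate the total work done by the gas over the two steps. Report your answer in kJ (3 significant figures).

Step 1 (isobaric): W = PΔV = (1290 kPa)(16.9 − 10.4 L) = 8385 J.
Step 2 (isochoric): W = 0 (constant volume).
W_total = 8385 + 0 = 8385 J.

W_total ≈ 8.38 kJ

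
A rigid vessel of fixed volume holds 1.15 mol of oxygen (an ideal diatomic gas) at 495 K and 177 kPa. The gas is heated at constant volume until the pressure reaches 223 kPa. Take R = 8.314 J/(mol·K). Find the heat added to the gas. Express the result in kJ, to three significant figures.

Q ≈ 3.07 kJ

Constant volume ⇒ W = 0, so Q = ΔU = nCᵥΔT with Cᵥ = 5R/2 = 20.79 J/(mol·K).
At constant V, T₂/T₁ = P₂/P₁ ⇒ ΔT = T₁(P₂/P₁ − 1) = 495·(223/177 − 1) = 128.6 K.
ΔU = (1.15)(20.79)(128.6) = 3075 J.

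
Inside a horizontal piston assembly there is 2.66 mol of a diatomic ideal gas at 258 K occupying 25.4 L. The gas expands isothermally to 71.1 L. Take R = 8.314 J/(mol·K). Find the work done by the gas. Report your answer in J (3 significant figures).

W ≈ 5870 J

Isothermal: W = nRT ln(V₂/V₁).
W = (2.66)(8.314)(258) × ln(71.1/25.4)
  = 5706 × 1.029
W_by_gas = 5873 J.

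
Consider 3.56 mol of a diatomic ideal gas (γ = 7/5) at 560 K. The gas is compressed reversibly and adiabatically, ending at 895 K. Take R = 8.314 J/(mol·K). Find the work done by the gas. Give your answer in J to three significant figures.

Adiabatic ⇒ Q = 0, so W_by = −ΔU = nCᵥ(T₁ − T₂).
Cᵥ = 5R/2 = 20.79 J/(mol·K).
W = (3.56)(20.79)(560 − 895) = -24788 J.

W ≈ -24800 J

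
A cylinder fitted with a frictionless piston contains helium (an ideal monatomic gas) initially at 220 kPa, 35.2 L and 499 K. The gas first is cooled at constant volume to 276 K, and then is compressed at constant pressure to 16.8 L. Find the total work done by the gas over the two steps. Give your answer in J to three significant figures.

Step 1 (isochoric): W = 0 (constant volume).
After step 1: P = 121.7 kPa (V unchanged).
Step 2 (isobaric): W = PΔV = (121.7 kPa)(16.8 − 35.2 L) = -2239 J.
W_total = 0 − 2239 = -2239 J.

W_total ≈ -2240 J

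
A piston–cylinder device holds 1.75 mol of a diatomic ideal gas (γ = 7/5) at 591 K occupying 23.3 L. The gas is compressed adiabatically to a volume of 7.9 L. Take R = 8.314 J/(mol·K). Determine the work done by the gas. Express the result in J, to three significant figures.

W ≈ -11600 J

Adiabatic: TV^(γ−1) = const with γ = 7/5.
T₂ = T₁ (V₁/V₂)^(γ−1) = 591 × (23.3/7.9)^0.4 = 591 × 1.541 = 910.9 K.
W_by = nCᵥ(T₁ − T₂) = (1.75)(20.79)(591 − 910.9) = -11637 J.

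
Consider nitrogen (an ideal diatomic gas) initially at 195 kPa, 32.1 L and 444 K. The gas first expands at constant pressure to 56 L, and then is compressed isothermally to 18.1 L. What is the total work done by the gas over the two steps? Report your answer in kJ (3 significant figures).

W_total ≈ -7.67 kJ

Step 1 (isobaric): W = PΔV = (195 kPa)(56 − 32.1 L) = 4660 J.
After step 1: P = 195 kPa, V = 56 L, T = 774.6 K.
Step 2 (isothermal): W = P₁V₁ ln(V₂/V₁) = (10920) ln(18.1/56) = -12333 J.
W_total = 4660 − 12333 = -7673 J.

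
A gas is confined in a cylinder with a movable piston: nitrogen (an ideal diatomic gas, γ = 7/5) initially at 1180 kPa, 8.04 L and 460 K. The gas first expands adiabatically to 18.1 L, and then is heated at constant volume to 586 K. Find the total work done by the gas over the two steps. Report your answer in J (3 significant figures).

Step 1 (adiabatic): W = (P₁V₁ − P₂V₂)/(γ−1) = (9487 − 6858)/0.4 = 6574 J.
Step 2 (isochoric): W = 0 (constant volume).
W_total = 6574 + 0 = 6574 J.

W_total ≈ 6570 J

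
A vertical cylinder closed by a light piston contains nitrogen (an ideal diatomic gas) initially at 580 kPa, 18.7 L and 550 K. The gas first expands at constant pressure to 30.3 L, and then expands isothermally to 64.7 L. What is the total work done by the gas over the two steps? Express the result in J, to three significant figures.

W_total ≈ 20100 J

Step 1 (isobaric): W = PΔV = (580 kPa)(30.3 − 18.7 L) = 6728 J.
After step 1: P = 580 kPa, V = 30.3 L, T = 891.2 K.
Step 2 (isothermal): W = P₁V₁ ln(V₂/V₁) = (17574) ln(64.7/30.3) = 13332 J.
W_total = 6728 + 13332 = 20060 J.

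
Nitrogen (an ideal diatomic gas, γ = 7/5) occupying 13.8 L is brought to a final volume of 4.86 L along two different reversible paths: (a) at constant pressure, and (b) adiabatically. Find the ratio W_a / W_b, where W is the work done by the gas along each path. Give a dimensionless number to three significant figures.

Path (a) isobaric: W = P₁(V₂ − V₁) → W_a/(P₁V₁) = -0.6478.
Path (b) adiabatic: W = P₁V₁(1 − (V₁/V₂)^(γ−1))/(γ−1) → W_b/(P₁V₁) = -1.295.
W_a / W_b = -0.6478 / -1.295 = 0.5002.

W_a / W_b ≈ 0.500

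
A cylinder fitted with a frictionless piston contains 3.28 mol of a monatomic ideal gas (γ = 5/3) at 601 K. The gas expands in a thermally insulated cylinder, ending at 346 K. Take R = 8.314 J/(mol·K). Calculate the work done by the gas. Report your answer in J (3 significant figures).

Adiabatic ⇒ Q = 0, so W_by = −ΔU = nCᵥ(T₁ − T₂).
Cᵥ = 3R/2 = 12.47 J/(mol·K).
W = (3.28)(12.47)(601 − 346) = 10431 J.

W ≈ 10400 J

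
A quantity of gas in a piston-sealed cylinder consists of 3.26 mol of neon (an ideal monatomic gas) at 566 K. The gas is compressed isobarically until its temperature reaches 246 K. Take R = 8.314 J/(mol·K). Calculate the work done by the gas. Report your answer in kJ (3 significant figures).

Isobaric: W = P ΔV = nR ΔT.
W = (3.26)(8.314)(246 − 566) = -8673 J.

W ≈ -8.67 kJ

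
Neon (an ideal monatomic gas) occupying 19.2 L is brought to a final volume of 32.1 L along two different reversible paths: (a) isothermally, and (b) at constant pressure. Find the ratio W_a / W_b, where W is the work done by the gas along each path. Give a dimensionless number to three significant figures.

Path (a) isothermal: W = P₁V₁ ln(V₂/V₁) → W_a/(P₁V₁) = 0.5139.
Path (b) isobaric: W = P₁(V₂ − V₁) → W_b/(P₁V₁) = 0.6719.
W_a / W_b = 0.5139 / 0.6719 = 0.7649.

W_a / W_b ≈ 0.765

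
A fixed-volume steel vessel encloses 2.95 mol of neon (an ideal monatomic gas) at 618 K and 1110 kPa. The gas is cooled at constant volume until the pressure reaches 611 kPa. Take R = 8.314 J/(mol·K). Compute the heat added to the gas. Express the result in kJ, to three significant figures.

Q ≈ -10.2 kJ

Constant volume ⇒ W = 0, so Q = ΔU = nCᵥΔT with Cᵥ = 3R/2 = 12.47 J/(mol·K).
At constant V, T₂/T₁ = P₂/P₁ ⇒ ΔT = T₁(P₂/P₁ − 1) = 618·(611/1110 − 1) = -277.8 K.
ΔU = (2.95)(12.47)(-277.8) = -10221 J.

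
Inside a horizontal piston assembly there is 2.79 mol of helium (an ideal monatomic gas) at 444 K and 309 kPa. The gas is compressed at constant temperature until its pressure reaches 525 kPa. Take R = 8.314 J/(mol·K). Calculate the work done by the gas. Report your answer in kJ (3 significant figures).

Isothermal process: W = nRT ln(V₂/V₁) = nRT ln(P₁/P₂).
W = (2.79)(8.314)(444) × ln(309/525)
  = 10299 × ln(0.5886) = 10299 × -0.5301
W_by_gas = -5459 J.

W ≈ -5.46 kJ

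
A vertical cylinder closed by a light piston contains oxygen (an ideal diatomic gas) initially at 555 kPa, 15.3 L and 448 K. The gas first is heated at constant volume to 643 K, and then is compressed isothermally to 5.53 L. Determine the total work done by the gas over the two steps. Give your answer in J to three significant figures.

Step 1 (isochoric): W = 0 (constant volume).
After step 1: P = 796.6 kPa (V unchanged).
Step 2 (isothermal): W = P₁V₁ ln(V₂/V₁) = (12188) ln(5.53/15.3) = -12403 J.
W_total = 0 − 12403 = -12403 J.

W_total ≈ -12400 J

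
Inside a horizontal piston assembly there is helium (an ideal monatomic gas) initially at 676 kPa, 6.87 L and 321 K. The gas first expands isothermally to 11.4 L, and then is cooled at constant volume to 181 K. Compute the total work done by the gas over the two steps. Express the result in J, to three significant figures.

Step 1 (isothermal): W = P₁V₁ ln(V₂/V₁) = (4644) ln(11.4/6.87) = 2352 J.
Step 2 (isochoric): W = 0 (constant volume).
W_total = 2352 + 0 = 2352 J.

W_total ≈ 2350 J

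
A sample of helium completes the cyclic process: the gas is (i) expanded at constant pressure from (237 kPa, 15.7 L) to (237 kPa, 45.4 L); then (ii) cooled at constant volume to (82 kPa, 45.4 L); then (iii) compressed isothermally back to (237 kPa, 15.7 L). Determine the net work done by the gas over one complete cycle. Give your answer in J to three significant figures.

Leg (i): W = PΔV = (237)(45.4 − 15.7) = 7039 J.
Leg (ii): W = 0.
Leg (iii): W = PᵢVᵢ ln(V_f/Vᵢ) = (3723) ln(15.7/45.4) = -3953 J.
W_net = 7039 − 3953 = 3086 J.

W_net ≈ 3090 J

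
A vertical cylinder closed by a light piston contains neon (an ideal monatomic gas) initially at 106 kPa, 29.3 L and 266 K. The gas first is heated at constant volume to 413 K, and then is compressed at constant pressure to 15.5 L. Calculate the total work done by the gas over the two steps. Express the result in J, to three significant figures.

W_total ≈ -2270 J

Step 1 (isochoric): W = 0 (constant volume).
After step 1: P = 164.6 kPa (V unchanged).
Step 2 (isobaric): W = PΔV = (164.6 kPa)(15.5 − 29.3 L) = -2271 J.
W_total = 0 − 2271 = -2271 J.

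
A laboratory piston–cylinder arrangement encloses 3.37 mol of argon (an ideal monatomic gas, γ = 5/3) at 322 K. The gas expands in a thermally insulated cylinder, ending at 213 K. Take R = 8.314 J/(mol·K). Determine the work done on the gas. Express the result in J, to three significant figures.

Adiabatic ⇒ Q = 0, so W_by = −ΔU = nCᵥ(T₁ − T₂).
Cᵥ = 3R/2 = 12.47 J/(mol·K).
W = (3.37)(12.47)(322 − 213) = 4581 J.
Work on gas = −W_by = -4581 J.

W ≈ -4580 J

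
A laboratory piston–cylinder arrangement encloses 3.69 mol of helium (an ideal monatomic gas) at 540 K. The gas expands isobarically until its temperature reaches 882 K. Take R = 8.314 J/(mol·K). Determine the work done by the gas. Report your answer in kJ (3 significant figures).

Isobaric: W = P ΔV = nR ΔT.
W = (3.69)(8.314)(882 − 540) = 10492 J.

W ≈ 10.5 kJ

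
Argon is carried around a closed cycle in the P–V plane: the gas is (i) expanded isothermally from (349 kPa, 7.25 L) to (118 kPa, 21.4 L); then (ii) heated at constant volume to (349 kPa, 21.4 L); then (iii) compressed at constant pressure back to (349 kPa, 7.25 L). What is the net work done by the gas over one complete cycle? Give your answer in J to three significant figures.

W_net ≈ -2200 J

Leg (i): W = PᵢVᵢ ln(V_f/Vᵢ) = (2530) ln(21.4/7.25) = 2739 J.
Leg (ii): W = 0.
Leg (iii): W = PΔV = (349)(7.25 − 21.4) = -4938 J.
W_net = 2739 − 4938 = -2200 J.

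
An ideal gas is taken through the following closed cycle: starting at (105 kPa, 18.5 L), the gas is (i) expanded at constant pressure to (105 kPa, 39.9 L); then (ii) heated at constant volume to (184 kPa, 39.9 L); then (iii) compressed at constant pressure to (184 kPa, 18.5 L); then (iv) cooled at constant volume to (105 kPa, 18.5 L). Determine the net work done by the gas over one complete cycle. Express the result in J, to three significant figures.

W_net ≈ -1690 J

Constant-volume legs do no work.
W(i) = (105)(39.9 − 18.5) = 2247 J; W(iii) = (184)(18.5 − 39.9) = -3938 J.
W_net = 2247 − 3938 = -1691 J (the counter-clockwise enclosed area).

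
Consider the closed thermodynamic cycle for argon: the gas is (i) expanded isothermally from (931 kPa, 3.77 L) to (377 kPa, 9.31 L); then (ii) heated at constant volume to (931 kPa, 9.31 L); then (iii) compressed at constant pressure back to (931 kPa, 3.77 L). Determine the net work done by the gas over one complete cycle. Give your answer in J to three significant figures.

Leg (i): W = PᵢVᵢ ln(V_f/Vᵢ) = (3510) ln(9.31/3.77) = 3173 J.
Leg (ii): W = 0.
Leg (iii): W = PΔV = (931)(3.77 − 9.31) = -5158 J.
W_net = 3173 − 5158 = -1985 J.

W_net ≈ -1980 J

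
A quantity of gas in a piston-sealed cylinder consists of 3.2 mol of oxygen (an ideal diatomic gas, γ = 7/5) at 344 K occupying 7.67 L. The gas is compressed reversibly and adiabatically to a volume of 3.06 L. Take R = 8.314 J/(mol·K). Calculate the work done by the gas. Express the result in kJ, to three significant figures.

W ≈ -10.2 kJ

Adiabatic: TV^(γ−1) = const with γ = 7/5.
T₂ = T₁ (V₁/V₂)^(γ−1) = 344 × (7.67/3.06)^0.4 = 344 × 1.444 = 496.8 K.
W_by = nCᵥ(T₁ − T₂) = (3.2)(20.79)(344 − 496.8) = -10164 J.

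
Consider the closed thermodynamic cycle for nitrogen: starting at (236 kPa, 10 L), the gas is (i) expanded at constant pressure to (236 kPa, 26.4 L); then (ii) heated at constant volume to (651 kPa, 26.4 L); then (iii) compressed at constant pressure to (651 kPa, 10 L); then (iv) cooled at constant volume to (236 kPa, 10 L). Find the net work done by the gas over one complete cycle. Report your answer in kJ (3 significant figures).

Constant-volume legs do no work.
W(i) = (236)(26.4 − 10) = 3870 J; W(iii) = (651)(10 − 26.4) = -10676 J.
W_net = 3870 − 10676 = -6806 J (the counter-clockwise enclosed area).

W_net ≈ -6.81 kJ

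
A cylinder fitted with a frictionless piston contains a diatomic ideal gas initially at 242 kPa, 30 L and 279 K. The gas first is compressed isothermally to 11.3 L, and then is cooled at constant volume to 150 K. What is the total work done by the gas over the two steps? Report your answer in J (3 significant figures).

W_total ≈ -7090 J

Step 1 (isothermal): W = P₁V₁ ln(V₂/V₁) = (7260) ln(11.3/30) = -7089 J.
Step 2 (isochoric): W = 0 (constant volume).
W_total = -7089 + 0 = -7089 J.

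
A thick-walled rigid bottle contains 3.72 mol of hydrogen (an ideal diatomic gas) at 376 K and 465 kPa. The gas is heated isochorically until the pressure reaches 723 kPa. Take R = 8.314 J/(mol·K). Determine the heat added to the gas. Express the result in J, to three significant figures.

Q ≈ 16100 J

Constant volume ⇒ W = 0, so Q = ΔU = nCᵥΔT with Cᵥ = 5R/2 = 20.79 J/(mol·K).
At constant V, T₂/T₁ = P₂/P₁ ⇒ ΔT = T₁(P₂/P₁ − 1) = 376·(723/465 − 1) = 208.6 K.
ΔU = (3.72)(20.79)(208.6) = 16130 J.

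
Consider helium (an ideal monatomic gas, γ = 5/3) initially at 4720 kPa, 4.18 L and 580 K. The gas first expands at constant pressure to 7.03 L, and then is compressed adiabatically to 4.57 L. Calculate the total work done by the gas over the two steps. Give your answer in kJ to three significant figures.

Step 1 (isobaric): W = PΔV = (4720 kPa)(7.03 − 4.18 L) = 13452 J.
After step 1: P = 4720 kPa, V = 7.03 L, T = 975.5 K.
Step 2 (adiabatic): W = (P₁V₁ − P₂V₂)/(γ−1) = (33182 − 44217)/0.667 = -16553 J.
W_total = 13452 − 16553 = -3101 J.

W_total ≈ -3.10 kJ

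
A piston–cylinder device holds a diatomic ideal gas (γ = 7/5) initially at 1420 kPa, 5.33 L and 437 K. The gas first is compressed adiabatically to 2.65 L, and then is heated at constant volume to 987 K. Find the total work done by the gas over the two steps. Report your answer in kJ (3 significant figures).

Step 1 (adiabatic): W = (P₁V₁ − P₂V₂)/(γ−1) = (7569 − 10009)/0.4 = -6102 J.
Step 2 (isochoric): W = 0 (constant volume).
W_total = -6102 + 0 = -6102 J.

W_total ≈ -6.10 kJ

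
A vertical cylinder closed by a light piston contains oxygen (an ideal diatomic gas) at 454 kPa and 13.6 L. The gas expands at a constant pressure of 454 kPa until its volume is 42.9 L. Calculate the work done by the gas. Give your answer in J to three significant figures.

Isobaric: W = P ΔV.
W = (454 kPa)(42.9 − 13.6 L) = (454)(29.3) = 13302 J.

W ≈ 13300 J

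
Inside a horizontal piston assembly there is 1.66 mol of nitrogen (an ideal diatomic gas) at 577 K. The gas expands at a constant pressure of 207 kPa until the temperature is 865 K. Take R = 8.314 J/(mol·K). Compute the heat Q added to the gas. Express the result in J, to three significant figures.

Isobaric: W = nRΔT = (1.66)(8.314)(288) = 3975 J.
ΔU = nCᵥΔT with Cᵥ = 5R/2: ΔU = (1.66)(20.79)(288) = 9937 J.
Q = ΔU + W = 9937 + 3975 = 13912 J.

Q ≈ 13900 J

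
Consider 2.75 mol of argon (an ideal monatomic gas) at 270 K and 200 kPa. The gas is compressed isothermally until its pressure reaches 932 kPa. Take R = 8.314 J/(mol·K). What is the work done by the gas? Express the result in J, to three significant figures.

Isothermal process: W = nRT ln(V₂/V₁) = nRT ln(P₁/P₂).
W = (2.75)(8.314)(270) × ln(200/932)
  = 6173 × ln(0.2146) = 6173 × -1.539
W_by_gas = -9501 J.

W ≈ -9500 J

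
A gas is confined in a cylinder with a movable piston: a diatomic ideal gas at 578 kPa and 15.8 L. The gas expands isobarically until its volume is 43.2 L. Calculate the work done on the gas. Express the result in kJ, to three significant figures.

W ≈ -15.8 kJ

Isobaric: W = P ΔV.
W = (578 kPa)(43.2 − 15.8 L) = (578)(27.4) = 15837 J.
Work on gas = −W_by = -15837 J.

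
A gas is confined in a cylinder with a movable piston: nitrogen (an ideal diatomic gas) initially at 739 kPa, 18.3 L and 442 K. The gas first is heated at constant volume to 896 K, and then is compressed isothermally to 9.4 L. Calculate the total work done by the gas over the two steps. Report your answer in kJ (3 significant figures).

Step 1 (isochoric): W = 0 (constant volume).
After step 1: P = 1498 kPa (V unchanged).
Step 2 (isothermal): W = P₁V₁ ln(V₂/V₁) = (27415) ln(9.4/18.3) = -18263 J.
W_total = 0 − 18263 = -18263 J.

W_total ≈ -18.3 kJ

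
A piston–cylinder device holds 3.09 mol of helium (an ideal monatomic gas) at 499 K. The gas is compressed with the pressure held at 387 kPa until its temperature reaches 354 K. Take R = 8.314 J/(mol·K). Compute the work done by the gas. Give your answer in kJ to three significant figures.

Isobaric: W = P ΔV = nR ΔT.
W = (3.09)(8.314)(354 − 499) = -3725 J.

W ≈ -3.73 kJ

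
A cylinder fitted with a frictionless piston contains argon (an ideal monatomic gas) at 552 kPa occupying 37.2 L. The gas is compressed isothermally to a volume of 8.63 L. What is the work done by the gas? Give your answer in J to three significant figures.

Isothermal: W = nRT ln(V₂/V₁) = P₁V₁ ln(V₂/V₁).
P₁V₁ = (552 kPa)(37.2 L) = 20534 J.
W = 20534 × ln(8.63/37.2) = 20534 × -1.461
W_by_gas = -30002 J.

W ≈ -30000 J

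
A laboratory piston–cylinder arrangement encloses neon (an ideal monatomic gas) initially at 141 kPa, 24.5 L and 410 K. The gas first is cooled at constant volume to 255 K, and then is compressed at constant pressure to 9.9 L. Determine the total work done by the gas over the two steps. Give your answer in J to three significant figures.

Step 1 (isochoric): W = 0 (constant volume).
After step 1: P = 87.7 kPa (V unchanged).
Step 2 (isobaric): W = PΔV = (87.7 kPa)(9.9 − 24.5 L) = -1280 J.
W_total = 0 − 1280 = -1280 J.

W_total ≈ -1280 J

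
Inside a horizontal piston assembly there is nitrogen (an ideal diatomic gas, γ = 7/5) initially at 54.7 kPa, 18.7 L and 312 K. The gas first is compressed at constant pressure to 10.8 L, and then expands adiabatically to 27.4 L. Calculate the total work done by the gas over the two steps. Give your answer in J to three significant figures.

Step 1 (isobaric): W = PΔV = (54.7 kPa)(10.8 − 18.7 L) = -432.1 J.
After step 1: P = 54.7 kPa, V = 10.8 L, T = 180.2 K.
Step 2 (adiabatic): W = (P₁V₁ − P₂V₂)/(γ−1) = (590.8 − 407.1)/0.4 = 459.2 J.
W_total = -432.1 + 459.2 = 27.07 J.

W_total ≈ 27.1 J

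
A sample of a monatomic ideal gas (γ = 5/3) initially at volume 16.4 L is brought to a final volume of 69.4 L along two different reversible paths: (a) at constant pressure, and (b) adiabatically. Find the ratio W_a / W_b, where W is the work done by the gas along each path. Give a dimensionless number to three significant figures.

W_a / W_b ≈ 3.49

Path (a) isobaric: W = P₁(V₂ − V₁) → W_a/(P₁V₁) = 3.232.
Path (b) adiabatic: W = P₁V₁(1 − (V₁/V₂)^(γ−1))/(γ−1) → W_b/(P₁V₁) = 0.9267.
W_a / W_b = 3.232 / 0.9267 = 3.487.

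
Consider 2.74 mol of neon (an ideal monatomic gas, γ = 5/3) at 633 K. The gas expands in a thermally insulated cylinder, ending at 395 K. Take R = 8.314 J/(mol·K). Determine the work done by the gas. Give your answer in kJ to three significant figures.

Adiabatic ⇒ Q = 0, so W_by = −ΔU = nCᵥ(T₁ − T₂).
Cᵥ = 3R/2 = 12.47 J/(mol·K).
W = (2.74)(12.47)(633 − 395) = 8133 J.

W ≈ 8.13 kJ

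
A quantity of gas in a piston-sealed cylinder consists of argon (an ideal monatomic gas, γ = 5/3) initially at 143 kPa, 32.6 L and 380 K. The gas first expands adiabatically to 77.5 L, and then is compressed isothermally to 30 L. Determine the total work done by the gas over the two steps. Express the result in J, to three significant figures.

Step 1 (adiabatic): W = (P₁V₁ − P₂V₂)/(γ−1) = (4662 − 2617)/0.667 = 3067 J.
After step 1: P = 33.77 kPa, V = 77.5 L, T = 213.3 K.
Step 2 (isothermal): W = P₁V₁ ln(V₂/V₁) = (2617) ln(30/77.5) = -2484 J.
W_total = 3067 − 2484 = 583.1 J.

W_total ≈ 583 J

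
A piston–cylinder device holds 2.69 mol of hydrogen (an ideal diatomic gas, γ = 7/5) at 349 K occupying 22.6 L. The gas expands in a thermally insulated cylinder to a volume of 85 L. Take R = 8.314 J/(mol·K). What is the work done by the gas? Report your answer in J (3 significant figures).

W ≈ 8030 J

Adiabatic: TV^(γ−1) = const with γ = 7/5.
T₂ = T₁ (V₁/V₂)^(γ−1) = 349 × (22.6/85)^0.4 = 349 × 0.5887 = 205.4 K.
W_by = nCᵥ(T₁ − T₂) = (2.69)(20.79)(349 − 205.4) = 8026 J.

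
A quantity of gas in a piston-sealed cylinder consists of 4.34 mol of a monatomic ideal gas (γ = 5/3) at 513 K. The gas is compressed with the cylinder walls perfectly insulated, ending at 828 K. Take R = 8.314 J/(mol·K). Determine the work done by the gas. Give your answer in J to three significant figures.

Adiabatic ⇒ Q = 0, so W_by = −ΔU = nCᵥ(T₁ − T₂).
Cᵥ = 3R/2 = 12.47 J/(mol·K).
W = (4.34)(12.47)(513 − 828) = -17049 J.

W ≈ -17000 J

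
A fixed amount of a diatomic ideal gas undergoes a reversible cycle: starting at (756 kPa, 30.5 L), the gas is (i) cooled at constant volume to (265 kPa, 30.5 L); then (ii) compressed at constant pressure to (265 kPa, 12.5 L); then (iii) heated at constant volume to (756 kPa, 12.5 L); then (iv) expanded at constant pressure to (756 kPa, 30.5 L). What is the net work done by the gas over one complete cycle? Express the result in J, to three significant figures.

W_net ≈ 8840 J

Constant-volume legs do no work.
W(ii) = (265)(12.5 − 30.5) = -4770 J; W(iv) = (756)(30.5 − 12.5) = 13608 J.
W_net = -4770 + 13608 = 8838 J (the clockwise enclosed area).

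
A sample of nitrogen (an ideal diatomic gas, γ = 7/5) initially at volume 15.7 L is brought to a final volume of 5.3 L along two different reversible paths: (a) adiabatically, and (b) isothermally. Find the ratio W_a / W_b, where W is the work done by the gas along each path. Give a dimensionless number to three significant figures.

Path (a) adiabatic: W = P₁V₁(1 − (V₁/V₂)^(γ−1))/(γ−1) → W_a/(P₁V₁) = -1.36.
Path (b) isothermal: W = P₁V₁ ln(V₂/V₁) → W_b/(P₁V₁) = -1.086.
W_a / W_b = -1.36 / -1.086 = 1.252.

W_a / W_b ≈ 1.25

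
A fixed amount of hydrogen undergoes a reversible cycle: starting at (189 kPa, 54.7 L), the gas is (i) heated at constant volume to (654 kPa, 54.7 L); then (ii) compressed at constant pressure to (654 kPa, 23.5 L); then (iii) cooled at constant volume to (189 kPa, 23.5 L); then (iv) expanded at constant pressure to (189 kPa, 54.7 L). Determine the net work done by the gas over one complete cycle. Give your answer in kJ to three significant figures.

W_net ≈ -14.5 kJ

Constant-volume legs do no work.
W(ii) = (654)(23.5 − 54.7) = -20405 J; W(iv) = (189)(54.7 − 23.5) = 5897 J.
W_net = -20405 + 5897 = -14508 J (the counter-clockwise enclosed area).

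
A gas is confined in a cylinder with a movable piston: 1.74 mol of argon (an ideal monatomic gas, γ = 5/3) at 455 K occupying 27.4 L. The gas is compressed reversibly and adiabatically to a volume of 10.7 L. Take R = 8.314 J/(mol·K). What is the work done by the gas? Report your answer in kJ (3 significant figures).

Adiabatic: TV^(γ−1) = const with γ = 5/3.
T₂ = T₁ (V₁/V₂)^(γ−1) = 455 × (27.4/10.7)^0.667 = 455 × 1.872 = 851.6 K.
W_by = nCᵥ(T₁ − T₂) = (1.74)(12.47)(455 − 851.6) = -8607 J.

W ≈ -8.61 kJ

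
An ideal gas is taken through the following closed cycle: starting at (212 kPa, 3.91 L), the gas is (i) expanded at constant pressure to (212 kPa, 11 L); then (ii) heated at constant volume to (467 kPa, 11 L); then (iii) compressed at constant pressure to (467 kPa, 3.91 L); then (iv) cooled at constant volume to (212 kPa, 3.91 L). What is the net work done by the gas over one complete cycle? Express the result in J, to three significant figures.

Constant-volume legs do no work.
W(i) = (212)(11 − 3.91) = 1503 J; W(iii) = (467)(3.91 − 11) = -3311 J.
W_net = 1503 − 3311 = -1808 J (the counter-clockwise enclosed area).

W_net ≈ -1810 J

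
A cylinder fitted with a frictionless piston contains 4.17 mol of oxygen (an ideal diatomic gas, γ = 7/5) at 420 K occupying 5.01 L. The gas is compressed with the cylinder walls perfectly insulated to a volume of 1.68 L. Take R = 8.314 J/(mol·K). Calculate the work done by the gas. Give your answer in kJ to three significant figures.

W ≈ -20.0 kJ

Adiabatic: TV^(γ−1) = const with γ = 7/5.
T₂ = T₁ (V₁/V₂)^(γ−1) = 420 × (5.01/1.68)^0.4 = 420 × 1.548 = 650.2 K.
W_by = nCᵥ(T₁ − T₂) = (4.17)(20.79)(420 − 650.2) = -19954 J.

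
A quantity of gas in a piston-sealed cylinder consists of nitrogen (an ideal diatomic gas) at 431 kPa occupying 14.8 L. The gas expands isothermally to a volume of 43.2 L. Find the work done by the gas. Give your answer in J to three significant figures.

Isothermal: W = nRT ln(V₂/V₁) = P₁V₁ ln(V₂/V₁).
P₁V₁ = (431 kPa)(14.8 L) = 6379 J.
W = 6379 × ln(43.2/14.8) = 6379 × 1.071
W_by_gas = 6833 J.

W ≈ 6830 J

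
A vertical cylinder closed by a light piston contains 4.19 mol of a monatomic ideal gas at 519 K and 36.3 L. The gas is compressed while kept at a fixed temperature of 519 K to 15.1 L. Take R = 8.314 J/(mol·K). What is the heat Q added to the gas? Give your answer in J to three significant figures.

Isothermal ⇒ ΔU = 0, so Q = W = nRT ln(V₂/V₁).
Q = (4.19)(8.314)(519) ln(15.1/36.3) = 18080 × -0.8771 = -15858 J.

Q ≈ -15900 J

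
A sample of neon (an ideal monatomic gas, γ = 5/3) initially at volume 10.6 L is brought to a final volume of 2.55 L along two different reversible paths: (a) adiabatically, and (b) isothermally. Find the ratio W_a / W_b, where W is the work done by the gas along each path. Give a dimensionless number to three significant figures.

Path (a) adiabatic: W = P₁V₁(1 − (V₁/V₂)^(γ−1))/(γ−1) → W_a/(P₁V₁) = -2.378.
Path (b) isothermal: W = P₁V₁ ln(V₂/V₁) → W_b/(P₁V₁) = -1.425.
W_a / W_b = -2.378 / -1.425 = 1.669.

W_a / W_b ≈ 1.67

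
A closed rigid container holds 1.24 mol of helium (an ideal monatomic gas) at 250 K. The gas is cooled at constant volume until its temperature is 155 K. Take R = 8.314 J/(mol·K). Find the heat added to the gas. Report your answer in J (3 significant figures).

Constant volume ⇒ W = 0, so Q = ΔU = nCᵥΔT with Cᵥ = 3R/2 = 12.47 J/(mol·K).
ΔU = (1.24)(12.47)(155 − 250) = -1469 J.

Q ≈ -1470 J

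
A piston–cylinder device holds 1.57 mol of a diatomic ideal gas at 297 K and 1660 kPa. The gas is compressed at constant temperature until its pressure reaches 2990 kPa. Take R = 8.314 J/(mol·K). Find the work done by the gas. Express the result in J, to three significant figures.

W ≈ -2280 J

Isothermal process: W = nRT ln(V₂/V₁) = nRT ln(P₁/P₂).
W = (1.57)(8.314)(297) × ln(1660/2990)
  = 3877 × ln(0.5552) = 3877 × -0.5885
W_by_gas = -2281 J.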